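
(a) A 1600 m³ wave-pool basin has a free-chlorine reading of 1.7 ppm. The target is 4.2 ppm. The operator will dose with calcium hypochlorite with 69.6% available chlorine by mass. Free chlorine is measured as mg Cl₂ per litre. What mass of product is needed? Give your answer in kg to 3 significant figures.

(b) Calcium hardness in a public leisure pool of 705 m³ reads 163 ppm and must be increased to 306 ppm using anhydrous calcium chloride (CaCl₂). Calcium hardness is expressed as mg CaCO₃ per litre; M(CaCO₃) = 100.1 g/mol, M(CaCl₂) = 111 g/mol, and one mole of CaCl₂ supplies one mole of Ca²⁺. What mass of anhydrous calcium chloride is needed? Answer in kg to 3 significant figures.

(a) 5.75 kg; (b) 112 kg

(a) Volume: 1600 m³ = 1,600,000 L.
(a) Chlorine deficit: 4.2 − 1.7 = 2.5 ppm = 2.5 mg/L as Cl₂.
(a) Cl₂ equivalent needed: 2.5 mg/L × 1,600,000 L = 4,000,000 mg = 4000 g.
(a) Product at 69.6% available chlorine: 4000 / 0.696 = 5747 g.

(b) Volume: 705 m³ = 705,000 L.
(b) Hardness to add: (306 − 163) = 143 mg/L as CaCO₃ × 705,000 L = 100,800 g as CaCO₃.
(b) Moles of Ca²⁺ (1 mol Ca²⁺ ≡ 1 mol CaCO₃): 100,800 / 100.1 g/mol = 1007 mol.
(b) Mass of CaCl₂: 1007 × 111 = 111,800 g.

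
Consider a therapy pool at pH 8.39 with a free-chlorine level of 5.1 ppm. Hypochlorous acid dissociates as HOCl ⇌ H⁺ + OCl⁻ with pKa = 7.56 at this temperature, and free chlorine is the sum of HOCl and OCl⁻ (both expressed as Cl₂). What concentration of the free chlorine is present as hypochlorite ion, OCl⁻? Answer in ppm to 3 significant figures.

[OCl⁻]/[HOCl] = 10^(pH − pKa) = 10^(8.39 − 7.56) = 10^0.83 = 6.761.
Fraction as HOCl = 1 / (1 + 6.761) = 0.1289.
OCl⁻ = (1 − 0.1289) × 5.1 ppm = 4.443 ppm.

4.44 ppm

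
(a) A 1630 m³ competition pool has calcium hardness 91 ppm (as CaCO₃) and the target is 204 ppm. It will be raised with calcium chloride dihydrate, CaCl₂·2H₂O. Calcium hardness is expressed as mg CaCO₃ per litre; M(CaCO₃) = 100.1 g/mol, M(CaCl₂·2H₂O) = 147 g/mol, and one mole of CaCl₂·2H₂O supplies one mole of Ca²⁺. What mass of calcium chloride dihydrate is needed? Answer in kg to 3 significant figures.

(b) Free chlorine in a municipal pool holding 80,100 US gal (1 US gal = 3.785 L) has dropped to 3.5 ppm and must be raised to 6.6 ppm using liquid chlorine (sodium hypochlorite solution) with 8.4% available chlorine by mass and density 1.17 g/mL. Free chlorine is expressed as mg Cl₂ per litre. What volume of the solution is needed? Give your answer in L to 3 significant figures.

(a) Volume: 1630 m³ = 1,630,000 L.
(a) Hardness to add: (204 − 91) = 113 mg/L as CaCO₃ × 1,630,000 L = 184,200 g as CaCO₃.
(a) Moles of Ca²⁺ (1 mol Ca²⁺ ≡ 1 mol CaCO₃): 184,200 / 100.1 g/mol = 1840 mol.
(a) Mass of CaCl₂·2H₂O: 1840 × 147 = 270,500 g.

(b) Volume: 80,100 US gal × 3.785 L/gal = 303,178 L.
(b) Chlorine deficit: 6.6 − 3.5 = 3.1 ppm = 3.1 mg/L as Cl₂.
(b) Cl₂ equivalent needed: 3.1 mg/L × 303,178 L = 939,900 mg = 939.9 g.
(b) Product at 8.4% available chlorine: 939.9 / 0.084 = 11,190 g.
(b) Volume at density 1.17 g/mL: 11,190 g ÷ 1.17 g/mL = 9563 mL.

(a) 270 kg; (b) 9.56 L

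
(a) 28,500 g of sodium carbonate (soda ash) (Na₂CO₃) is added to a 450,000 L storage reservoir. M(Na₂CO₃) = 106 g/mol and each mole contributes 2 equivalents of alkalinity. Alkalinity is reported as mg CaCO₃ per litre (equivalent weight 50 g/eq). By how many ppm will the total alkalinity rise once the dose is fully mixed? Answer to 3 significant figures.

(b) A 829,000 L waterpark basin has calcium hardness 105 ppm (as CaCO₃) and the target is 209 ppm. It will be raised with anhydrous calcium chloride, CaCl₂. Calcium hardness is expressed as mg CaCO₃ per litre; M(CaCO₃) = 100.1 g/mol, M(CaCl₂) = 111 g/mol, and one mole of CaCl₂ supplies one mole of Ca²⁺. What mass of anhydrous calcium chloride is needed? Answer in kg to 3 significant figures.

(a) Moles of Na₂CO₃: 28,500 g ÷ 106 g/mol = 268.9 mol → 537.7 eq of alkalinity.
(a) As CaCO₃: 537.7 eq × 50 g/eq = 26,890 g.
(a) Rise: 26,890 g / 450,000 L × 1000 = 59.75 mg/L.

(b) Hardness to add: (209 − 105) = 104 mg/L as CaCO₃ × 829,000 L = 86,220 g as CaCO₃.
(b) Moles of Ca²⁺ (1 mol Ca²⁺ ≡ 1 mol CaCO₃): 86,220 / 100.1 g/mol = 861.3 mol.
(b) Mass of CaCl₂: 861.3 × 111 = 95,600 g.

(a) 59.7 ppm; (b) 95.6 kg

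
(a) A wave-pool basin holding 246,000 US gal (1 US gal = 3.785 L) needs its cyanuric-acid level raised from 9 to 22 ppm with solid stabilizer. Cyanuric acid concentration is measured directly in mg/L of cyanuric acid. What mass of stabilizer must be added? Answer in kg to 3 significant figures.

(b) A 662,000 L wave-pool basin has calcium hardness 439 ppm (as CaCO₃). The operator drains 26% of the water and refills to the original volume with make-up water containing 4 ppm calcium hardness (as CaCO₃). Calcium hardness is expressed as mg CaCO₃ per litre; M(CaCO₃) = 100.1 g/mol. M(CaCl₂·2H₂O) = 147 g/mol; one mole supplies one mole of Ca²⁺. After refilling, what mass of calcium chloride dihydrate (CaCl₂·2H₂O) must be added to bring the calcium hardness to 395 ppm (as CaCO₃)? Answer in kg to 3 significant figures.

(a) 12.1 kg; (b) 67.2 kg

(a) Volume: 246,000 US gal × 3.785 L/gal = 931,110 L.
(a) CYA to add: (22 − 9) = 13 mg/L × 931,110 L = 12,100 g cyanuric acid.

(b) After draining 26% and refilling: 439 × 0.74 + 4 × 0.26 = 325.9 ppm.
(b) Deficit to target: 395 − 325.9 = 69.1 mg/L.
(b) As CaCO₃: 69.1 mg/L × 662,000 L = 45,740 g; ÷ 100.1 = 457 mol Ca²⁺.
(b) Mass: 457 × 147 = 67,180 g.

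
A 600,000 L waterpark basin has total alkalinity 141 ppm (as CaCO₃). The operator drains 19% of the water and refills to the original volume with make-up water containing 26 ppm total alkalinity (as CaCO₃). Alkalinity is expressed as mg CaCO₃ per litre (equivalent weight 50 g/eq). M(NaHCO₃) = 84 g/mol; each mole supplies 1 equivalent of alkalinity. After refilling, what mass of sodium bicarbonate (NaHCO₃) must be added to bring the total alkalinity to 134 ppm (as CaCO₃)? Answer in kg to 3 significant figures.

15.0 kg

After draining 19% and refilling: 141 × 0.81 + 26 × 0.19 = 119.15 ppm.
Deficit to target: 134 − 119.15 = 14.85 mg/L.
As CaCO₃: 14.85 mg/L × 600,000 L = 8910 g; ÷ 50 g/eq ÷ 1 = 178.2 mol NaHCO₃.
Mass: 178.2 × 84 = 14,970 g.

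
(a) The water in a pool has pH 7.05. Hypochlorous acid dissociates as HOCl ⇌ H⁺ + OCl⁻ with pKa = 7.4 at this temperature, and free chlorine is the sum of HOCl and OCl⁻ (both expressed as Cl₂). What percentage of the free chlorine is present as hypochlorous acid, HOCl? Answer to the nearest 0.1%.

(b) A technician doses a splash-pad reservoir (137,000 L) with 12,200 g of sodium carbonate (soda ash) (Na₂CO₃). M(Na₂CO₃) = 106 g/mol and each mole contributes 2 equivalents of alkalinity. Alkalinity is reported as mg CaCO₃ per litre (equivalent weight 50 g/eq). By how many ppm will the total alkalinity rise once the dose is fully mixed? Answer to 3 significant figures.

(a) [OCl⁻]/[HOCl] = 10^(pH − pKa) = 10^(7.05 − 7.4) = 10^-0.35 = 0.4467.
(a) Fraction as HOCl = 1 / (1 + 0.4467) = 0.6912.

(b) Moles of Na₂CO₃: 12,200 g ÷ 106 g/mol = 115.1 mol → 230.2 eq of alkalinity.
(b) As CaCO₃: 230.2 eq × 50 g/eq = 11,510 g.
(b) Rise: 11,510 g / 137,000 L × 1000 = 84.01 mg/L.

(a) 69.1%; (b) 84.0 ppm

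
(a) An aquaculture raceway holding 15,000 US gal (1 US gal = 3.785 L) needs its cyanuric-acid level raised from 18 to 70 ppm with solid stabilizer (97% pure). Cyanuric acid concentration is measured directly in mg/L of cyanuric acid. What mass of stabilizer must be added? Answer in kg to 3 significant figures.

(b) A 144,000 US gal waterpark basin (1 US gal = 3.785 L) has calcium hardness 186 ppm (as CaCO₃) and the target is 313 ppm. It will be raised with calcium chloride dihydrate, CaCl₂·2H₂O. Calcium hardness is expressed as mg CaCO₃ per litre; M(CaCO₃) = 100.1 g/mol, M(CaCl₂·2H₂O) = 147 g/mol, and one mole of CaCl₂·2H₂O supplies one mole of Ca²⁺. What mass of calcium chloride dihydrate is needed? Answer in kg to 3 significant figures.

(a) 3.04 kg; (b) 102 kg

(a) Volume: 15,000 US gal × 3.785 L/gal = 56,775 L.
(a) CYA to add: (70 − 18) = 52 mg/L × 56,775 L = 2952 g cyanuric acid.
(a) At 97% purity: 2952 / 0.97 = 3044 g product.

(b) Volume: 144,000 US gal × 3.785 L/gal = 545,040 L.
(b) Hardness to add: (313 − 186) = 127 mg/L as CaCO₃ × 545,040 L = 69,220 g as CaCO₃.
(b) Moles of Ca²⁺ (1 mol Ca²⁺ ≡ 1 mol CaCO₃): 69,220 / 100.1 g/mol = 691.5 mol.
(b) Mass of CaCl₂·2H₂O: 691.5 × 147 = 101,700 g.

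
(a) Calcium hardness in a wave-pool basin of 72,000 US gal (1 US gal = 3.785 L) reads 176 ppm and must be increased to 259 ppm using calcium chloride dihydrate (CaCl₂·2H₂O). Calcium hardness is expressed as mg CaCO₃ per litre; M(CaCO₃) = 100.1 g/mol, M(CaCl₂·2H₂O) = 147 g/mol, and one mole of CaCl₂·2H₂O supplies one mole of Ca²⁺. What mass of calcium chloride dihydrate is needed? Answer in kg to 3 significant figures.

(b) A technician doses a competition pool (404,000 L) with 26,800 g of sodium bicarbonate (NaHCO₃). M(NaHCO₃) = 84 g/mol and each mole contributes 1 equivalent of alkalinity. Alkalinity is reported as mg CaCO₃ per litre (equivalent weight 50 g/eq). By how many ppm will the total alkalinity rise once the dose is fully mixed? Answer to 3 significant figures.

(a) 33.2 kg; (b) 39.5 ppm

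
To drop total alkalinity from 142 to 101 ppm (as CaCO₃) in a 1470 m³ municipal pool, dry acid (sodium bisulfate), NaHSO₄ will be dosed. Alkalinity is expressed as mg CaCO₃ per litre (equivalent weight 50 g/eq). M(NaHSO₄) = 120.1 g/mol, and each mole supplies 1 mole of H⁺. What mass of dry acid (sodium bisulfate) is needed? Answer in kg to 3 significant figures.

Volume: 1470 m³ = 1,470,000 L.
Alkalinity to neutralize: (142 − 101) = 41 mg/L as CaCO₃ × 1,470,000 L = 60,270 g as CaCO₃.
Equivalents of H⁺ required: 60,270 ÷ 50 g/eq = 1205 eq = 1205 mol NaHSO₄.
Mass of NaHSO₄: 1205 × 120.1 = 144,800 g.

145 kg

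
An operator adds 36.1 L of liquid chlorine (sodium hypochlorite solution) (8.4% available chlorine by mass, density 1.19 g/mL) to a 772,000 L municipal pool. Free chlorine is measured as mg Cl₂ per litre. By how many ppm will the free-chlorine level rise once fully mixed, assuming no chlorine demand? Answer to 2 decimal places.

Mass of solution: 36.1 L × 1000 mL/L × 1.19 g/mL = 42,960 g.
Available chlorine delivered: 42,960 g × 0.084 = 3609 g as Cl₂.
Concentration rise: 3609 g / 772,000 L = 4.674 mg/L = 4.67 ppm.

4.67 ppm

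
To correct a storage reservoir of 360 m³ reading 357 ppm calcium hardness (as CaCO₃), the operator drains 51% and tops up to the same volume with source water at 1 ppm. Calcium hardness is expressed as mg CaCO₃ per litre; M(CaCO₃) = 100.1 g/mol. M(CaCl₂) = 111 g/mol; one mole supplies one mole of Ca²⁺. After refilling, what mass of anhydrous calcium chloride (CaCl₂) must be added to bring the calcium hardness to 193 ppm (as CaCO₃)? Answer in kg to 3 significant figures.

7.01 kg

Volume: 360 m³ = 360,000 L.
After draining 51% and refilling: 357 × 0.49 + 1 × 0.51 = 175.44 ppm.
Deficit to target: 193 − 175.44 = 17.56 mg/L.
As CaCO₃: 17.56 mg/L × 360,000 L = 6322 g; ÷ 100.1 = 63.15 mol Ca²⁺.
Mass: 63.15 × 111 = 7010 g.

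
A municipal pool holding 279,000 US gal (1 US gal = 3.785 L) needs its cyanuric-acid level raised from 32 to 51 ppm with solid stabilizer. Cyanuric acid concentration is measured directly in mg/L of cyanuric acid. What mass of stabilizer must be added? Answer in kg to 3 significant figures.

Volume: 279,000 US gal × 3.785 L/gal = 1,056,015 L.
CYA to add: (51 − 32) = 19 mg/L × 1,056,015 L = 20,060 g cyanuric acid.

20.1 kg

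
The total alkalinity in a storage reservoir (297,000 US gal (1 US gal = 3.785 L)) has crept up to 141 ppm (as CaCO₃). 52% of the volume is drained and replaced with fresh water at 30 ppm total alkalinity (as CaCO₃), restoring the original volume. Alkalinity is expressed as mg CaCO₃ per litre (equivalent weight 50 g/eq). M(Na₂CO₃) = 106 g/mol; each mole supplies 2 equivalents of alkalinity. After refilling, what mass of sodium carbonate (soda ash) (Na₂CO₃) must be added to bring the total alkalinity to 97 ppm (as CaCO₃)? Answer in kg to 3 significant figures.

Volume: 297,000 US gal × 3.785 L/gal = 1,124,145 L.
After draining 52% and refilling: 141 × 0.48 + 30 × 0.52 = 83.28 ppm.
Deficit to target: 97 − 83.28 = 13.72 mg/L.
As CaCO₃: 13.72 mg/L × 1,124,145 L = 15,420 g; ÷ 50 g/eq ÷ 2 = 154.2 mol Na₂CO₃.
Mass: 154.2 × 106 = 16,350 g.

16.3 kg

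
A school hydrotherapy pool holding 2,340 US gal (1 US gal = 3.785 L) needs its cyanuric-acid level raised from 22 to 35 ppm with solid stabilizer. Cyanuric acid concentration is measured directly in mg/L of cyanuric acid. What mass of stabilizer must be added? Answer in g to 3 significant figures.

Volume: 2,340 US gal × 3.785 L/gal = 8,857 L.
CYA to add: (35 − 22) = 13 mg/L × 8,857 L = 115.1 g cyanuric acid.

115 g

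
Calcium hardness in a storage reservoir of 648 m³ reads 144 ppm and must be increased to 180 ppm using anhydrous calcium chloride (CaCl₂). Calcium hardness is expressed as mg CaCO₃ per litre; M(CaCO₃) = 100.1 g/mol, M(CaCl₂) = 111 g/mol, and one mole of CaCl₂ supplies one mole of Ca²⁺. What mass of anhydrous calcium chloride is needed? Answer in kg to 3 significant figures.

25.9 kg

Volume: 648 m³ = 648,000 L.
Hardness to add: (180 − 144) = 36 mg/L as CaCO₃ × 648,000 L = 23,330 g as CaCO₃.
Moles of Ca²⁺ (1 mol Ca²⁺ ≡ 1 mol CaCO₃): 23,330 / 100.1 g/mol = 233 mol.
Mass of CaCl₂: 233 × 111 = 25,870 g.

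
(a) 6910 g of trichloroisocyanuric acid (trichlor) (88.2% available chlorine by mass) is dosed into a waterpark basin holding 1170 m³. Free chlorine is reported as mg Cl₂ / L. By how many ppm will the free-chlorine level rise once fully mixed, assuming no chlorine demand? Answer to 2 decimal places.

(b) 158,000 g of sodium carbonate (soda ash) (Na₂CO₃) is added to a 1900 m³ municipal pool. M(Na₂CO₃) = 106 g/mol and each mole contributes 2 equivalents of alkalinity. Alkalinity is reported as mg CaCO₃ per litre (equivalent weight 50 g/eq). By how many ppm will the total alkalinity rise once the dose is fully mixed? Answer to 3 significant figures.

(a) Volume: 1170 m³ = 1,170,000 L.
(a) Available chlorine delivered: 6910 g × 0.882 = 6095 g as Cl₂.
(a) Concentration rise: 6095 g / 1,170,000 L = 5.209 mg/L = 5.21 ppm.

(b) Volume: 1900 m³ = 1,900,000 L.
(b) Moles of Na₂CO₃: 158,000 g ÷ 106 g/mol = 1491 mol → 2981 eq of alkalinity.
(b) As CaCO₃: 2981 eq × 50 g/eq = 149,100 g.
(b) Rise: 149,100 g / 1,900,000 L × 1000 = 78.45 mg/L.

(a) 5.21 ppm; (b) 78.5 ppm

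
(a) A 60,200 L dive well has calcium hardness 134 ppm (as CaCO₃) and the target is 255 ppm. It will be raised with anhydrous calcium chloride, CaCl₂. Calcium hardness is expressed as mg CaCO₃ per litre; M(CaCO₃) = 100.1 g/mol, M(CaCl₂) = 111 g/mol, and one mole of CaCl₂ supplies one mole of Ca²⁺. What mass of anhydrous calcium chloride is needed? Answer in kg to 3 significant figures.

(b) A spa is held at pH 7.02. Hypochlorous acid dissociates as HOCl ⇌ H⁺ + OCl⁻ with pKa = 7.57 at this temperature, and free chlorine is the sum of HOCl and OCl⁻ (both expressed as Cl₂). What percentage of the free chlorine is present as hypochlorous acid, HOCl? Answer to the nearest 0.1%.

(a) 8.08 kg; (b) 78.0%

(a) Hardness to add: (255 − 134) = 121 mg/L as CaCO₃ × 60,200 L = 7284 g as CaCO₃.
(a) Moles of Ca²⁺ (1 mol Ca²⁺ ≡ 1 mol CaCO₃): 7284 / 100.1 g/mol = 72.77 mol.
(a) Mass of CaCl₂: 72.77 × 111 = 8077 g.

(b) [OCl⁻]/[HOCl] = 10^(pH − pKa) = 10^(7.02 − 7.57) = 10^-0.55 = 0.2818.
(b) Fraction as HOCl = 1 / (1 + 0.2818) = 0.7801.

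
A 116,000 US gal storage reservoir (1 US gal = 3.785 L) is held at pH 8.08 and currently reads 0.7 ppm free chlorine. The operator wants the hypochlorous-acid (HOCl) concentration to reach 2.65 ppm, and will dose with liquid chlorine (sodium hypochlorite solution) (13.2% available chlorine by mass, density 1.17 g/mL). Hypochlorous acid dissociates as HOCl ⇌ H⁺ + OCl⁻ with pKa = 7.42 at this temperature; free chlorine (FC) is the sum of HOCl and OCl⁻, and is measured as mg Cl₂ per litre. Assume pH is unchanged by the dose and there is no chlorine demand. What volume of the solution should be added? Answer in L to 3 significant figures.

Volume: 116,000 US gal × 3.785 L/gal = 439,060 L.
[OCl⁻]/[HOCl] = 10^(pH − pKa) = 10^(8.08 − 7.42) = 4.571; fraction as HOCl = 1/(1 + 4.571) = 0.1795.
Free chlorine required for 2.65 ppm HOCl: 2.65 / 0.1795 = 14.76 ppm.
FC to add: 14.76 − 0.7 = 14.06 mg/L as Cl₂.
Cl₂ equivalent: 14.06 mg/L × 439,060 L = 6174 g.
Product at 13.2% available Cl: 6174 / 0.132 = 46,780 g.
Volume: 46,780 g ÷ 1.17 g/mL = 39,980 mL.

40.0 L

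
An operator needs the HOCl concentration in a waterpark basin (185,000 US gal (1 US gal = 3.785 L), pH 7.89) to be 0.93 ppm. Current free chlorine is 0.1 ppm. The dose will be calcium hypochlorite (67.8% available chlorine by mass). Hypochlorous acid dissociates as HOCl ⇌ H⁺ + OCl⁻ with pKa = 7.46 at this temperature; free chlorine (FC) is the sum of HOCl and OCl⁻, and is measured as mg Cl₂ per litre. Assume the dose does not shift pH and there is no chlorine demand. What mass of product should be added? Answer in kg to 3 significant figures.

3.44 kg

Volume: 185,000 US gal × 3.785 L/gal = 700,225 L.
[OCl⁻]/[HOCl] = 10^(pH − pKa) = 10^(7.89 − 7.46) = 2.692; fraction as HOCl = 1/(1 + 2.692) = 0.2709.
Free chlorine required for 0.93 ppm HOCl: 0.93 / 0.2709 = 3.433 ppm.
FC to add: 3.433 − 0.1 = 3.333 mg/L as Cl₂.
Cl₂ equivalent: 3.333 mg/L × 700,225 L = 2334 g.
Product at 67.8% available Cl: 2334 / 0.678 = 3442 g.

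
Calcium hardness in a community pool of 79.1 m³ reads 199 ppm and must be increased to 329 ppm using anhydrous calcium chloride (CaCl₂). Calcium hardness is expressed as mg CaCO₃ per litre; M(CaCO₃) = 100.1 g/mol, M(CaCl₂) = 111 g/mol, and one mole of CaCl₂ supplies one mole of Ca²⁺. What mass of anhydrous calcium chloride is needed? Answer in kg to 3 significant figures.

11.4 kg

Volume: 79.1 m³ = 79,100 L.
Hardness to add: (329 − 199) = 130 mg/L as CaCO₃ × 79,100 L = 10,280 g as CaCO₃.
Moles of Ca²⁺ (1 mol Ca²⁺ ≡ 1 mol CaCO₃): 10,280 / 100.1 g/mol = 102.7 mol.
Mass of CaCl₂: 102.7 × 111 = 11,400 g.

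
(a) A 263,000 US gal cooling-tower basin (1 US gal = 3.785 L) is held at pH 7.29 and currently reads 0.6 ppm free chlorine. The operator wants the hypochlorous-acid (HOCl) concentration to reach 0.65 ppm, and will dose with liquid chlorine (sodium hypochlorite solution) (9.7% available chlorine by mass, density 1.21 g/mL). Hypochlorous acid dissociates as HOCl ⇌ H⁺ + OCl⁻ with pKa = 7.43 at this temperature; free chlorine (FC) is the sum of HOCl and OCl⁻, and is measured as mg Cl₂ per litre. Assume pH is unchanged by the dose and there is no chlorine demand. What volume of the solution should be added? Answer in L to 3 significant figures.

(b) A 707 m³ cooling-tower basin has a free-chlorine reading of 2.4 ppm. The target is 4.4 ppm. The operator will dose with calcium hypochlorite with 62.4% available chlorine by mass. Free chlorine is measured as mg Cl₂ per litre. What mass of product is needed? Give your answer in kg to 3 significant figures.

(a) Volume: 263,000 US gal × 3.785 L/gal = 995,455 L.
(a) [OCl⁻]/[HOCl] = 10^(pH − pKa) = 10^(7.29 − 7.43) = 0.7244; fraction as HOCl = 1/(1 + 0.7244) = 0.5799.
(a) Free chlorine required for 0.65 ppm HOCl: 0.65 / 0.5799 = 1.121 ppm.
(a) FC to add: 1.121 − 0.6 = 0.5209 mg/L as Cl₂.
(a) Cl₂ equivalent: 0.5209 mg/L × 995,455 L = 518.5 g.
(a) Product at 9.7% available Cl: 518.5 / 0.097 = 5346 g.
(a) Volume: 5346 g ÷ 1.21 g/mL = 4418 mL.

(b) Volume: 707 m³ = 707,000 L.
(b) Chlorine deficit: 4.4 − 2.4 = 2 ppm = 2 mg/L as Cl₂.
(b) Cl₂ equivalent needed: 2 mg/L × 707,000 L = 1,414,000 mg = 1414 g.
(b) Product at 62.4% available chlorine: 1414 / 0.624 = 2266 g.

(a) 4.42 L; (b) 2.27 kg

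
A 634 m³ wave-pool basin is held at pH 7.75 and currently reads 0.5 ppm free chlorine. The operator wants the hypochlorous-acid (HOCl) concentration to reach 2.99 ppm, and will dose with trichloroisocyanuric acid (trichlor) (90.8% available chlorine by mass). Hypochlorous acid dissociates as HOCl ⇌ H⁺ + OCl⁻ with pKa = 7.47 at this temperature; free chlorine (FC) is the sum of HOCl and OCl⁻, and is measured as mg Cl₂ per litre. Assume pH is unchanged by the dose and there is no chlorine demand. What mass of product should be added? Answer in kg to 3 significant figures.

5.72 kg

Volume: 634 m³ = 634,000 L.
[OCl⁻]/[HOCl] = 10^(pH − pKa) = 10^(7.75 − 7.47) = 1.905; fraction as HOCl = 1/(1 + 1.905) = 0.3442.
Free chlorine required for 2.99 ppm HOCl: 2.99 / 0.3442 = 8.687 ppm.
FC to add: 8.687 − 0.5 = 8.187 mg/L as Cl₂.
Cl₂ equivalent: 8.187 mg/L × 634,000 L = 5191 g.
Product at 90.8% available Cl: 5191 / 0.908 = 5717 g.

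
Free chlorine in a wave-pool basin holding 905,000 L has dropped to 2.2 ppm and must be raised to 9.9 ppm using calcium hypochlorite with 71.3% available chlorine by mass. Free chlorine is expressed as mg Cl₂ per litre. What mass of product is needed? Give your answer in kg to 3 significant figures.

9.77 kg

Chlorine deficit: 9.9 − 2.2 = 7.7 ppm = 7.7 mg/L as Cl₂.
Cl₂ equivalent needed: 7.7 mg/L × 905,000 L = 6,968,000 mg = 6968 g.
Product at 71.3% available chlorine: 6968 / 0.713 = 9773 g.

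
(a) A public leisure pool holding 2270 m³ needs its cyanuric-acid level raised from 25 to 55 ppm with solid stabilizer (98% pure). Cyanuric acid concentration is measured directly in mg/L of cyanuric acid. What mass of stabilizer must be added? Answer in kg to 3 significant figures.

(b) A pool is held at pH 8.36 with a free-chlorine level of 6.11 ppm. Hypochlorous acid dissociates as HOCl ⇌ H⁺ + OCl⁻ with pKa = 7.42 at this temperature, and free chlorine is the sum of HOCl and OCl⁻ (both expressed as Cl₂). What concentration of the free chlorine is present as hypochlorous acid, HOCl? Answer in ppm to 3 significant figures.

(a) Volume: 2270 m³ = 2,270,000 L.
(a) CYA to add: (55 − 25) = 30 mg/L × 2,270,000 L = 68,100 g cyanuric acid.
(a) At 98% purity: 68,100 / 0.98 = 69,490 g product.

(b) [OCl⁻]/[HOCl] = 10^(pH − pKa) = 10^(8.36 − 7.42) = 10^0.94 = 8.71.
(b) Fraction as HOCl = 1 / (1 + 8.71) = 0.103.
(b) HOCl = 0.103 × 6.11 ppm = 0.6293 ppm.

(a) 69.5 kg; (b) 0.629 ppm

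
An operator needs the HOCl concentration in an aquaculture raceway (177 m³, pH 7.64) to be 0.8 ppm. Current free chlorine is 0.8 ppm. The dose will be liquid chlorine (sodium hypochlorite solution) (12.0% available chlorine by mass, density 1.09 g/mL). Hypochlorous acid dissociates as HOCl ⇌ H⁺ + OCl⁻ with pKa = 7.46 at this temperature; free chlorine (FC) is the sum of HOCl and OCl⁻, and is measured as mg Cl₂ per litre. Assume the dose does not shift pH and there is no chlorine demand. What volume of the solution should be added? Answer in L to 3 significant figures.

1.64 L

Volume: 177 m³ = 177,000 L.
[OCl⁻]/[HOCl] = 10^(pH − pKa) = 10^(7.64 − 7.46) = 1.514; fraction as HOCl = 1/(1 + 1.514) = 0.3978.
Free chlorine required for 0.8 ppm HOCl: 0.8 / 0.3978 = 2.011 ppm.
FC to add: 2.011 − 0.8 = 1.211 mg/L as Cl₂.
Cl₂ equivalent: 1.211 mg/L × 177,000 L = 214.3 g.
Product at 12.0% available Cl: 214.3 / 0.12 = 1786 g.
Volume: 1786 g ÷ 1.09 g/mL = 1639 mL.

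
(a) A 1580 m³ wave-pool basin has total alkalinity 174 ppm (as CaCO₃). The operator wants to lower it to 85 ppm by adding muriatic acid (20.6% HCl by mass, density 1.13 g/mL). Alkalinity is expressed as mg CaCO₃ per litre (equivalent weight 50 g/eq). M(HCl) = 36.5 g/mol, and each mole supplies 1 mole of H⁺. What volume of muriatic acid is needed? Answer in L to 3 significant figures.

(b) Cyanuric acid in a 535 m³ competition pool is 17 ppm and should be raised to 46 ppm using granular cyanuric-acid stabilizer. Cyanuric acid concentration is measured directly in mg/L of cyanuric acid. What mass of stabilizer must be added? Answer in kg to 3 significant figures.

(a) 441 L; (b) 15.5 kg

(a) Volume: 1580 m³ = 1,580,000 L.
(a) Alkalinity to neutralize: (174 − 85) = 89 mg/L as CaCO₃ × 1,580,000 L = 140,600 g as CaCO₃.
(a) Equivalents of H⁺ required: 140,600 ÷ 50 g/eq = 2812 eq = 2812 mol HCl.
(a) Mass of HCl: 2812 × 36.5 = 102,700 g.
(a) Mass of 20.6% solution: 102,700 / 0.206 = 498,300 g.
(a) Volume: 498,300 g ÷ 1.13 g/mL = 441,000 mL.

(b) Volume: 535 m³ = 535,000 L.
(b) CYA to add: (46 − 17) = 29 mg/L × 535,000 L = 15,520 g cyanuric acid.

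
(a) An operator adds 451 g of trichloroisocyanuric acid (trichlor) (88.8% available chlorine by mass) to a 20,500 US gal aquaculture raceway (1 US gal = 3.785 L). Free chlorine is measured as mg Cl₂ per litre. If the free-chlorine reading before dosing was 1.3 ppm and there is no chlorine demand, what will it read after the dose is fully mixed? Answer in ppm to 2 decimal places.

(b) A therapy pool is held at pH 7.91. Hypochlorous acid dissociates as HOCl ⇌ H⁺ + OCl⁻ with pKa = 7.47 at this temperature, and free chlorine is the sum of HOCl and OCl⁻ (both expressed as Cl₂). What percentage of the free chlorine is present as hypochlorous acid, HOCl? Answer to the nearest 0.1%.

(a) Volume: 20,500 US gal × 3.785 L/gal = 77,592 L.
(a) Available chlorine delivered: 451 g × 0.888 = 400.5 g as Cl₂.
(a) Concentration rise: 400.5 g / 77,592 L = 5.161 mg/L = 5.16 ppm.
(a) Final FC: 1.3 + 5.16 = 6.46 ppm.

(b) [OCl⁻]/[HOCl] = 10^(pH − pKa) = 10^(7.91 − 7.47) = 10^0.44 = 2.754.
(b) Fraction as HOCl = 1 / (1 + 2.754) = 0.2664.

(a) 6.46 ppm; (b) 26.6%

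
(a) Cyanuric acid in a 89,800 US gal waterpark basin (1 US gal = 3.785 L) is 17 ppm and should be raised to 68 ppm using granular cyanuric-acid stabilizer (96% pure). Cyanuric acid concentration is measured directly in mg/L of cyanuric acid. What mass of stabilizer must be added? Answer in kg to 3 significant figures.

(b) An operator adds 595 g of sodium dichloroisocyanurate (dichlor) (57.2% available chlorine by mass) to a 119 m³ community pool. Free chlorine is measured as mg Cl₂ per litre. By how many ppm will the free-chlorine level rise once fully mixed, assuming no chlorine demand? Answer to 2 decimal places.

(a) 18.1 kg; (b) 2.86 ppm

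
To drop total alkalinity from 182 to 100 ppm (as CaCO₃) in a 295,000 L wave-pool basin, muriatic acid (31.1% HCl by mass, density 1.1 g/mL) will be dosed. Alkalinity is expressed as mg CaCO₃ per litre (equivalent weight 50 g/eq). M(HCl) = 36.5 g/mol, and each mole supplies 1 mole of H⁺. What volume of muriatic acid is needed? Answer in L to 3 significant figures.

Alkalinity to neutralize: (182 − 100) = 82 mg/L as CaCO₃ × 295,000 L = 24,190 g as CaCO₃.
Equivalents of H⁺ required: 24,190 ÷ 50 g/eq = 483.8 eq = 483.8 mol HCl.
Mass of HCl: 483.8 × 36.5 = 17,660 g.
Mass of 31.1% solution: 17,660 / 0.311 = 56,780 g.
Volume: 56,780 g ÷ 1.1 g/mL = 51,620 mL.

51.6 L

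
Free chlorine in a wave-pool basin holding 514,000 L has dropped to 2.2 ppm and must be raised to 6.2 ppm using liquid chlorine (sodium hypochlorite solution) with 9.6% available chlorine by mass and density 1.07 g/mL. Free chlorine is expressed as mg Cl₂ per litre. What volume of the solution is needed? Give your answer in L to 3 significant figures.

20.0 L

Chlorine deficit: 6.2 − 2.2 = 4 ppm = 4 mg/L as Cl₂.
Cl₂ equivalent needed: 4 mg/L × 514,000 L = 2,056,000 mg = 2056 g.
Product at 9.6% available chlorine: 2056 / 0.096 = 21,420 g.
Volume at density 1.07 g/mL: 21,420 g ÷ 1.07 g/mL = 20,020 mL.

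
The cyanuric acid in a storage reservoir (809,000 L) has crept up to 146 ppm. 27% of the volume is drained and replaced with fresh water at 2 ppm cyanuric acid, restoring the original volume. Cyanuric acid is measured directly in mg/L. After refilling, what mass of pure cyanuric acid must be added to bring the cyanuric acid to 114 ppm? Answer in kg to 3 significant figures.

5.57 kg

After draining 27% and refilling: 146 × 0.73 + 2 × 0.27 = 107.12 ppm.
Deficit to target: 114 − 107.12 = 6.88 mg/L.
Mass: 6.88 mg/L × 809,000 L = 5566 g cyanuric acid.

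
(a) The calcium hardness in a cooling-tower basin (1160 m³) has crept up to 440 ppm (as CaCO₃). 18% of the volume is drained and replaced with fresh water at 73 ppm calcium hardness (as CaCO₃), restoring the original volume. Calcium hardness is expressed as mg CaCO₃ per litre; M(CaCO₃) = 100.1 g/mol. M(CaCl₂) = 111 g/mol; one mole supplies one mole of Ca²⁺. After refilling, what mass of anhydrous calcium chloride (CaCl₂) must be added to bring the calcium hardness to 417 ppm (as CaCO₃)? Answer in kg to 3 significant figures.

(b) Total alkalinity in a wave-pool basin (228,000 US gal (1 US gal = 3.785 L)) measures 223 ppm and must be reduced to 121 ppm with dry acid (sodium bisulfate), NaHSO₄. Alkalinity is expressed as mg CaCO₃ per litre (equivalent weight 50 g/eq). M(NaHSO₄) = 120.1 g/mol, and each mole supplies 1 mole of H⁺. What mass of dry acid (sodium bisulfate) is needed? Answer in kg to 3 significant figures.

(a) Volume: 1160 m³ = 1,160,000 L.
(a) After draining 18% and refilling: 440 × 0.82 + 73 × 0.18 = 373.94 ppm.
(a) Deficit to target: 417 − 373.94 = 43.06 mg/L.
(a) As CaCO₃: 43.06 mg/L × 1,160,000 L = 49,950 g; ÷ 100.1 = 499 mol Ca²⁺.
(a) Mass: 499 × 111 = 55,390 g.

(b) Volume: 228,000 US gal × 3.785 L/gal = 862,980 L.
(b) Alkalinity to neutralize: (223 − 121) = 102 mg/L as CaCO₃ × 862,980 L = 88,020 g as CaCO₃.
(b) Equivalents of H⁺ required: 88,020 ÷ 50 g/eq = 1760 eq = 1760 mol NaHSO₄.
(b) Mass of NaHSO₄: 1760 × 120.1 = 211,400 g.

(a) 55.4 kg; (b) 211 kg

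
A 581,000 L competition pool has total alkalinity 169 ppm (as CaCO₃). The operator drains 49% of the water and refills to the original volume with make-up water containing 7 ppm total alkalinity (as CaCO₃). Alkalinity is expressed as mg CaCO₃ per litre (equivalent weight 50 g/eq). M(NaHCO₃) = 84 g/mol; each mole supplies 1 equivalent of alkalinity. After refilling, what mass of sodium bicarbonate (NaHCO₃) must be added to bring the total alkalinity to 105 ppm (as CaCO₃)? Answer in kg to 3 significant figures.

After draining 49% and refilling: 169 × 0.51 + 7 × 0.49 = 89.62 ppm.
Deficit to target: 105 − 89.62 = 15.38 mg/L.
As CaCO₃: 15.38 mg/L × 581,000 L = 8936 g; ÷ 50 g/eq ÷ 1 = 178.7 mol NaHCO₃.
Mass: 178.7 × 84 = 15,010 g.

15.0 kg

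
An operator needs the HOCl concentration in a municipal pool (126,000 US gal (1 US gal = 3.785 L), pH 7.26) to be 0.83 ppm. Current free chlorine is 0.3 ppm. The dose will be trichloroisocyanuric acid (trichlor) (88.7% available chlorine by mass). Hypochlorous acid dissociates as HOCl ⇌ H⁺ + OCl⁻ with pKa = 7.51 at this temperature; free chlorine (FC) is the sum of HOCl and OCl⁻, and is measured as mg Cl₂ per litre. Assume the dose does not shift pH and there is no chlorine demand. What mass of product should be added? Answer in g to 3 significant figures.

Volume: 126,000 US gal × 3.785 L/gal = 476,910 L.
[OCl⁻]/[HOCl] = 10^(pH − pKa) = 10^(7.26 − 7.51) = 0.5623; fraction as HOCl = 1/(1 + 0.5623) = 0.6401.
Free chlorine required for 0.83 ppm HOCl: 0.83 / 0.6401 = 1.297 ppm.
FC to add: 1.297 − 0.3 = 0.9967 mg/L as Cl₂.
Cl₂ equivalent: 0.9967 mg/L × 476,910 L = 475.4 g.
Product at 88.7% available Cl: 475.4 / 0.887 = 535.9 g.

536 g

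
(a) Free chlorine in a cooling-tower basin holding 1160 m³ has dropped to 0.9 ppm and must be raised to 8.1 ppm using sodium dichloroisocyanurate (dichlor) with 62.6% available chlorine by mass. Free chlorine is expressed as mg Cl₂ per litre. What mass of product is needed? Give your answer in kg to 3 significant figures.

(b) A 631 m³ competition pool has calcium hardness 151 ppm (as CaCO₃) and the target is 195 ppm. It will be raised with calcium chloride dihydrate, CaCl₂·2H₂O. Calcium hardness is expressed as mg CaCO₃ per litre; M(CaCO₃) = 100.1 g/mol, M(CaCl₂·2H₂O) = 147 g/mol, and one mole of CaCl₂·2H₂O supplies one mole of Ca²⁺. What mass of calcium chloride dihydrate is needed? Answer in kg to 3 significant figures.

(a) Volume: 1160 m³ = 1,160,000 L.
(a) Chlorine deficit: 8.1 − 0.9 = 7.2 ppm = 7.2 mg/L as Cl₂.
(a) Cl₂ equivalent needed: 7.2 mg/L × 1,160,000 L = 8,352,000 mg = 8352 g.
(a) Product at 62.6% available chlorine: 8352 / 0.626 = 13,340 g.

(b) Volume: 631 m³ = 631,000 L.
(b) Hardness to add: (195 − 151) = 44 mg/L as CaCO₃ × 631,000 L = 27,760 g as CaCO₃.
(b) Moles of Ca²⁺ (1 mol Ca²⁺ ≡ 1 mol CaCO₃): 27,760 / 100.1 g/mol = 277.4 mol.
(b) Mass of CaCl₂·2H₂O: 277.4 × 147 = 40,770 g.

(a) 13.3 kg; (b) 40.8 kg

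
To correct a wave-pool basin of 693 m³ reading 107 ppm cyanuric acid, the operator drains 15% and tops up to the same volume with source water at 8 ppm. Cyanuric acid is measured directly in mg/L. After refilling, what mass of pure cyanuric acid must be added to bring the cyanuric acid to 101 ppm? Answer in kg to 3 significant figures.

6.13 kg

Volume: 693 m³ = 693,000 L.
After draining 15% and refilling: 107 × 0.85 + 8 × 0.15 = 92.15 ppm.
Deficit to target: 101 − 92.15 = 8.85 mg/L.
Mass: 8.85 mg/L × 693,000 L = 6133 g cyanuric acid.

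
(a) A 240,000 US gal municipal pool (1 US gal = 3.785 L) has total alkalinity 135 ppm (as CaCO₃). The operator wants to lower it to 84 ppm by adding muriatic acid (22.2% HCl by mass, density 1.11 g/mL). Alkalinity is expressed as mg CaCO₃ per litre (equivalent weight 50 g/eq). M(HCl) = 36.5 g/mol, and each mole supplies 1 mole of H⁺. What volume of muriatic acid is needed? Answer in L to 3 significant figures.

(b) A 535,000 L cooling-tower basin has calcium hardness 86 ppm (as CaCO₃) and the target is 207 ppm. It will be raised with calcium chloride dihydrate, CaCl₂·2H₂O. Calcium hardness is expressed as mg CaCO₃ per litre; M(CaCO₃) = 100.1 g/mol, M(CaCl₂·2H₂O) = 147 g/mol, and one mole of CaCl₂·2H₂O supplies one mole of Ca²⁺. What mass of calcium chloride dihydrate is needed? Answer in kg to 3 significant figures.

(a) 137 L; (b) 95.1 kg

(a) Volume: 240,000 US gal × 3.785 L/gal = 908,400 L.
(a) Alkalinity to neutralize: (135 − 84) = 51 mg/L as CaCO₃ × 908,400 L = 46,330 g as CaCO₃.
(a) Equivalents of H⁺ required: 46,330 ÷ 50 g/eq = 926.6 eq = 926.6 mol HCl.
(a) Mass of HCl: 926.6 × 36.5 = 33,820 g.
(a) Mass of 22.2% solution: 33,820 / 0.222 = 152,300 g.
(a) Volume: 152,300 g ÷ 1.11 g/mL = 137,200 mL.

(b) Hardness to add: (207 − 86) = 121 mg/L as CaCO₃ × 535,000 L = 64,740 g as CaCO₃.
(b) Moles of Ca²⁺ (1 mol Ca²⁺ ≡ 1 mol CaCO₃): 64,740 / 100.1 g/mol = 646.7 mol.
(b) Mass of CaCl₂·2H₂O: 646.7 × 147 = 95,070 g.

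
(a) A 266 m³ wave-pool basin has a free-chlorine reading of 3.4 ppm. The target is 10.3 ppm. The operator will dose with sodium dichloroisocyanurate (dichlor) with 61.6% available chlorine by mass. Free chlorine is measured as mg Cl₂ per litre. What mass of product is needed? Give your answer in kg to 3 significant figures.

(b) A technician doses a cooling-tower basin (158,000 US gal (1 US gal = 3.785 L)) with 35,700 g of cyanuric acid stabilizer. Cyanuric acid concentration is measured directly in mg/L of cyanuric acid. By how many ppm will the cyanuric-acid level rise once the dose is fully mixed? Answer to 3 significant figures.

(a) 2.98 kg; (b) 59.7 ppm

(a) Volume: 266 m³ = 266,000 L.
(a) Chlorine deficit: 10.3 − 3.4 = 6.9 ppm = 6.9 mg/L as Cl₂.
(a) Cl₂ equivalent needed: 6.9 mg/L × 266,000 L = 1,835,000 mg = 1835 g.
(a) Product at 61.6% available chlorine: 1835 / 0.616 = 2980 g.

(b) Volume: 158,000 US gal × 3.785 L/gal = 598,030 L.
(b) Rise: 35,700 g / 598,030 L × 1000 = 59.7 mg/L.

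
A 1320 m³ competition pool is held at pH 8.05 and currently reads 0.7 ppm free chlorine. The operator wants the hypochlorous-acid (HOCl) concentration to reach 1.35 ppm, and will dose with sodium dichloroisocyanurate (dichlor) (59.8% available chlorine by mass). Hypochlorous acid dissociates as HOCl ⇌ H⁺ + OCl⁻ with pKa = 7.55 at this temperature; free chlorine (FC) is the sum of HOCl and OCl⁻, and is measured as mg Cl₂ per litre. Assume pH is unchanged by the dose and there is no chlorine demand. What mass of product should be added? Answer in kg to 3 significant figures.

Volume: 1320 m³ = 1,320,000 L.
[OCl⁻]/[HOCl] = 10^(pH − pKa) = 10^(8.05 − 7.55) = 3.162; fraction as HOCl = 1/(1 + 3.162) = 0.2403.
Free chlorine required for 1.35 ppm HOCl: 1.35 / 0.2403 = 5.619 ppm.
FC to add: 5.619 − 0.7 = 4.919 mg/L as Cl₂.
Cl₂ equivalent: 4.919 mg/L × 1,320,000 L = 6493 g.
Product at 59.8% available Cl: 6493 / 0.598 = 10,860 g.

10.9 kg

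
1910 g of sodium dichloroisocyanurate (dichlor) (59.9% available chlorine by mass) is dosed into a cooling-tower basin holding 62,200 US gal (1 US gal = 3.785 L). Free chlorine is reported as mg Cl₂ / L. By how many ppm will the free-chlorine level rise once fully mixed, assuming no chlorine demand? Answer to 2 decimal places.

4.86 ppm

Volume: 62,200 US gal × 3.785 L/gal = 235,427 L.
Available chlorine delivered: 1910 g × 0.599 = 1144 g as Cl₂.
Concentration rise: 1144 g / 235,427 L = 4.86 mg/L = 4.86 ppm.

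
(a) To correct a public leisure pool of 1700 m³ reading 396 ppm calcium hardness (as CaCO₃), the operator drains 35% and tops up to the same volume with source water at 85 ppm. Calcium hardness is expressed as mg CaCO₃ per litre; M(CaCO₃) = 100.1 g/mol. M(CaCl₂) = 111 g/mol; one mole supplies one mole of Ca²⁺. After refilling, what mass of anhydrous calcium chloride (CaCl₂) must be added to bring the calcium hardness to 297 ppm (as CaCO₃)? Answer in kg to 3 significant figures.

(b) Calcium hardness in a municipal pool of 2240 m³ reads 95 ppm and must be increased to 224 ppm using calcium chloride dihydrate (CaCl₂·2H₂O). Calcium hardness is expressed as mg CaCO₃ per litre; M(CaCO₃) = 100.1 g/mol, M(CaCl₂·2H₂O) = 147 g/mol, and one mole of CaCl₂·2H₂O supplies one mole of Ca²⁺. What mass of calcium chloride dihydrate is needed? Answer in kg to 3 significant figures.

(a) 18.6 kg; (b) 424 kg

(a) Volume: 1700 m³ = 1,700,000 L.
(a) After draining 35% and refilling: 396 × 0.65 + 85 × 0.35 = 287.15 ppm.
(a) Deficit to target: 297 − 287.15 = 9.85 mg/L.
(a) As CaCO₃: 9.85 mg/L × 1,700,000 L = 16,740 g; ÷ 100.1 = 167.3 mol Ca²⁺.
(a) Mass: 167.3 × 111 = 18,570 g.

(b) Volume: 2240 m³ = 2,240,000 L.
(b) Hardness to add: (224 − 95) = 129 mg/L as CaCO₃ × 2,240,000 L = 289,000 g as CaCO₃.
(b) Moles of Ca²⁺ (1 mol Ca²⁺ ≡ 1 mol CaCO₃): 289,000 / 100.1 g/mol = 2887 mol.
(b) Mass of CaCl₂·2H₂O: 2887 × 147 = 424,300 g.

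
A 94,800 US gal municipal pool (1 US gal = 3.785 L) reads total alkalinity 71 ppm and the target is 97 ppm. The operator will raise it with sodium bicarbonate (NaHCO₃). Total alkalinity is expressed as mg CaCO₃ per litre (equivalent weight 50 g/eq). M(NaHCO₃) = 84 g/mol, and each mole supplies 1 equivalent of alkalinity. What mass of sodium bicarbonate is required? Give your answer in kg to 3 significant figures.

15.7 kg

Volume: 94,800 US gal × 3.785 L/gal = 358,818 L.
Alkalinity to add: (97 − 71) = 26 mg/L as CaCO₃ × 358,818 L = 9329 g as CaCO₃.
Equivalents: 9329 g ÷ 50 g/eq = 186.6 eq.
NaHCO₃ supplies 1 eq per mole → 186.6 mol.
Mass: 186.6 mol × 84 g/mol = 15,670 g.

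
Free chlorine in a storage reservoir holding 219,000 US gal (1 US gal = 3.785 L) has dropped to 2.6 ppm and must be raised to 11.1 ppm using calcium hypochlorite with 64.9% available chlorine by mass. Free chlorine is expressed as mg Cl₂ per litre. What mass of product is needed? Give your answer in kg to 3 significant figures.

Volume: 219,000 US gal × 3.785 L/gal = 828,915 L.
Chlorine deficit: 11.1 − 2.6 = 8.5 ppm = 8.5 mg/L as Cl₂.
Cl₂ equivalent needed: 8.5 mg/L × 828,915 L = 7,046,000 mg = 7046 g.
Product at 64.9% available chlorine: 7046 / 0.649 = 10,860 g.

10.9 kg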